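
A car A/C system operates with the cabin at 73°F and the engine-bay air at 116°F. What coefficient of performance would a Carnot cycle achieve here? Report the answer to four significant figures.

In absolute terms T_C = 295.93 K and T_H = 319.82 K, so ΔT = 23.89 K.
For a reversible cycle, COP_Carnot = T_C/ΔT = 295.93/23.89 = 12.39.

12.39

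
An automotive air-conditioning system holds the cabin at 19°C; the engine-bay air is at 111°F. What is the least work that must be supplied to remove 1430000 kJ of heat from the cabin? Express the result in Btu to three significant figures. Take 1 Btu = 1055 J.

115000 Btu

In absolute terms T_C = 292.15 K and T_H = 317.04 K, so ΔT = 24.89 K.
The reversible limit is COP_R = T_C/ΔT = 11.74, so W_min = Q_C/COP = Q_C·ΔT/T_C.
W_min = 1430000 × 24.89/292.15 = 121800 kJ = 115500 Btu.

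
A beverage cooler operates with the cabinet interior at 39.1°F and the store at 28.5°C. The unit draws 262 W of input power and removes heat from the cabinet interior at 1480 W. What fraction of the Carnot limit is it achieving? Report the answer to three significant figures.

COP_actual = Q̇_C/Ẇ = 1480/262.0 = 5.649.
In absolute terms T_C = 277.09 K and T_H = 301.65 K, so ΔT = 24.56 K.
COP_Carnot = T_C/ΔT = 277.09/24.56 = 11.28.
η_II = COP_actual/COP_Carnot = 5.649/11.28 = 0.5006.

0.501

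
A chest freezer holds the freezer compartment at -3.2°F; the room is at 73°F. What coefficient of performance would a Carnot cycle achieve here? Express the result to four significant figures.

In absolute terms T_C = 253.59 K and T_H = 295.93 K, so ΔT = 42.33 K.
For a reversible cycle, COP_Carnot = T_C/ΔT = 253.59/42.33 = 5.990.

5.990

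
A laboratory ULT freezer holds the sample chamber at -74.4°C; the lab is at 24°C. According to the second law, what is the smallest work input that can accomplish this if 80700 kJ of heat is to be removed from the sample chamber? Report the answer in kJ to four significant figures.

In absolute terms T_C = 198.75 K and T_H = 297.15 K, so ΔT = 98.40 K.
The reversible limit is COP_R = T_C/ΔT = 2.020, so W_min = Q_C/COP = Q_C·ΔT/T_C.
W_min = 80700 × 98.40/198.75 = 39950 kJ.

39950 kJ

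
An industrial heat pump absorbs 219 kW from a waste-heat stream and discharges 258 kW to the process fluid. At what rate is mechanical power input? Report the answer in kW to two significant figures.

For a cyclic device the first law requires Q̇_H = Q̇_C + Ẇ.
Ẇ = Q̇_H − Q̇_C = 39.00 kW.

39 kW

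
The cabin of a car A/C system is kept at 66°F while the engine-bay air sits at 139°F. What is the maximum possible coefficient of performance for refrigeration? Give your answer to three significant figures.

7.20

In absolute terms T_C = 292.04 K and T_H = 332.59 K, so ΔT = 40.56 K.
For a reversible cycle, COP_Carnot = T_C/ΔT = 292.04/40.56 = 7.201.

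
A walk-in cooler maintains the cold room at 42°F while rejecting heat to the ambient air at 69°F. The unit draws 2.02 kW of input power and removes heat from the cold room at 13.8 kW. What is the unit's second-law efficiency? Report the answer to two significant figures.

0.37

COP_actual = Q̇_C/Ẇ = 13.80/2.020 = 6.832.
In absolute terms T_C = 278.71 K and T_H = 293.71 K, so ΔT = 15.00 K.
COP_Carnot = T_C/ΔT = 278.71/15.00 = 18.58.
η_II = COP_actual/COP_Carnot = 6.832/18.58 = 0.3677.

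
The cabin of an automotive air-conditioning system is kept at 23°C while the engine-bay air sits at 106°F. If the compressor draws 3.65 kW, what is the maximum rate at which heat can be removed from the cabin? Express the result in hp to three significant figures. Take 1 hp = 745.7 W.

80.0 hp

In absolute terms T_C = 296.15 K and T_H = 314.26 K, so ΔT = 18.11 K.
COP_Carnot = T_C/ΔT = 296.15/18.11 = 16.35.
Q̇_max = COP_Carnot × Ẇ = 16.35 × 3.650 kW = 59.68 kW = 80.04 hp.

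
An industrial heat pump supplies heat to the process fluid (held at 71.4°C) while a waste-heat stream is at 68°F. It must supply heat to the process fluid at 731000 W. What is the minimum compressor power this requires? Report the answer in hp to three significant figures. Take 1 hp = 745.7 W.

In absolute terms T_C = 293.15 K and T_H = 344.55 K, so ΔT = 51.40 K.
COP_Carnot = T_H/ΔT = 344.55/51.40 = 6.703.
Ẇ_min = Q̇/COP_Carnot = 731000/6.703 = 109100 W = 146.2 hp.

146 hp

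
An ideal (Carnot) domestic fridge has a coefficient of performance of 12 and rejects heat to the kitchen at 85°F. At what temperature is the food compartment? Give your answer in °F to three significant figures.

43.1 °F

For a Carnot refrigerator COP_R = T_C/(T_H − T_C), so T_C = COP·T_H/(1 + COP).
With T_H = 302.59 K, T_C = 12 × 302.59/13.00 = 279.32 K.
Converting, 279.32 K = 43.10°F.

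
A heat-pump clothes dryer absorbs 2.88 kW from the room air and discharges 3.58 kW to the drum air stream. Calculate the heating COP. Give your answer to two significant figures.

The first law gives Q̇_H = Q̇_C + Ẇ, so the three rates are Q̇_C = 2.880, Q̇_H = 3.580, Ẇ = 0.7000 kW.
COP_HP = Q̇_H/Ẇ = 3.580/0.7000 = 5.114.

5.1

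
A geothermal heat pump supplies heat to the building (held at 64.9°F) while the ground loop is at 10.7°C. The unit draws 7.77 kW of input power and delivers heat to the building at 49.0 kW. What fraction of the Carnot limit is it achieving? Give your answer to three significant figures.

0.164

COP_actual = Q̇_H/Ẇ = 49.00/7.770 = 6.306.
In absolute terms T_C = 283.85 K and T_H = 291.43 K, so ΔT = 7.578 K.
COP_Carnot = T_H/ΔT = 291.43/7.578 = 38.46.
η_II = COP_actual/COP_Carnot = 6.306/38.46 = 0.1640.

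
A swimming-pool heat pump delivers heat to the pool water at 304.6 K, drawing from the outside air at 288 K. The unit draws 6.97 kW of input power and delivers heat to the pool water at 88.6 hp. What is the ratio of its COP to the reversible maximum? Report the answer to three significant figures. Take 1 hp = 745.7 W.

0.517

Converting, Q̇_H = 88.60 hp = 66.07 kW, so COP_actual = Q̇_H/Ẇ = 66.07/6.970 = 9.479.
The reservoir spacing is ΔT = 304.6 − 288 = 16.60 K.
COP_Carnot = T_H/ΔT = 304.60/16.60 = 18.35.
η_II = COP_actual/COP_Carnot = 9.479/18.35 = 0.5166.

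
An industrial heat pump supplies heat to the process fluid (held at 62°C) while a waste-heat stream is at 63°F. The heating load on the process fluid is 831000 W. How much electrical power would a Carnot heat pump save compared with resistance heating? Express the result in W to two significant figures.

720000 W

In absolute terms T_C = 290.37 K and T_H = 335.15 K, so ΔT = 44.78 K.
COP_Carnot = T_H/ΔT = 335.15/44.78 = 7.485.
Resistance heating needs Ẇ_res = Q̇_H = 831000 W; the reversible heat pump needs only Ẇ_hp = Q̇_H/COP = 111000 W.
Saving = 831000 − 111000 = 720000 W.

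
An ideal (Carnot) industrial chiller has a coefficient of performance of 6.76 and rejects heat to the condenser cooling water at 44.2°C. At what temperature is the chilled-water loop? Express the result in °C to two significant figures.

3.3 °C

For a Carnot refrigerator COP_R = T_C/(T_H − T_C), so T_C = COP·T_H/(1 + COP).
With T_H = 317.35 K, T_C = 6.76 × 317.35/7.760 = 276.45 K.
Converting, 276.45 K = 3.30°C.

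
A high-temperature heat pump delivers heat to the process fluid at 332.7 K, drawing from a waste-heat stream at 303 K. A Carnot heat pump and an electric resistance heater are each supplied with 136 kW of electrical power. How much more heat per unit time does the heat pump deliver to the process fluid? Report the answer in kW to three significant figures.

The reservoir spacing is ΔT = 332.7 − 303 = 29.70 K.
COP_Carnot = T_H/ΔT = 332.70/29.70 = 11.20.
The heat pump delivers Q̇_H = COP × Ẇ = 1523 kW; the resistance heater delivers Ẇ = 136.0 kW.
Extra = (COP − 1)·Ẇ = 1387 kW.

1390 kW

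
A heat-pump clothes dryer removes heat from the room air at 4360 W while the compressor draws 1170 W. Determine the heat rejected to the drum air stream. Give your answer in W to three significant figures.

For a cyclic device the first law requires Q̇_H = Q̇_C + Ẇ.
Q̇_H = Q̇_C + Ẇ = 5530 W.

5530 W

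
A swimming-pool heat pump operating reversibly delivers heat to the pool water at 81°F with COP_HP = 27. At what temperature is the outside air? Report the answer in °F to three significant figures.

COP_HP = T_H/(T_H − T_C) gives T_H − T_C = T_H/COP.
With T_H = 300.37 K, T_C = 300.37 × (1 − 1/27) = 289.25 K.
Converting, 289.25 K = 60.98°F.

61.0 °F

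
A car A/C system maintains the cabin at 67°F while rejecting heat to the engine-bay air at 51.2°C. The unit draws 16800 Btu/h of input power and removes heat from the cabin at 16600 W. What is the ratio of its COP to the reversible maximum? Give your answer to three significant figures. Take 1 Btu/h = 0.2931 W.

Converting, Q̇_C = 16600 W = 56640 Btu/h, so COP_actual = Q̇_C/Ẇ = 56640/16800 = 3.371.
In absolute terms T_C = 292.59 K and T_H = 324.35 K, so ΔT = 31.76 K.
COP_Carnot = T_C/ΔT = 292.59/31.76 = 9.214.
η_II = COP_actual/COP_Carnot = 3.371/9.214 = 0.3659.

0.366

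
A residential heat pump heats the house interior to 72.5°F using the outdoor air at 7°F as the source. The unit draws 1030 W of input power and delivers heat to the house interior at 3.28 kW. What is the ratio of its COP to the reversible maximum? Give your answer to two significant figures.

0.39

Converting, Q̇_H = 3.280 kW = 3280 W, so COP_actual = Q̇_H/Ẇ = 3280/1030 = 3.184.
In absolute terms T_C = 259.26 K and T_H = 295.65 K, so ΔT = 36.39 K.
COP_Carnot = T_H/ΔT = 295.65/36.39 = 8.125.
η_II = COP_actual/COP_Carnot = 3.184/8.125 = 0.3919.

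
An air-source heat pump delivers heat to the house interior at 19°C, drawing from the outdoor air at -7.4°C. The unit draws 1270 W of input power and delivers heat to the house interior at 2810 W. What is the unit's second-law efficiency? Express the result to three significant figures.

COP_actual = Q̇_H/Ẇ = 2810/1270 = 2.213.
In absolute terms T_C = 265.75 K and T_H = 292.15 K, so ΔT = 26.40 K.
COP_Carnot = T_H/ΔT = 292.15/26.40 = 11.07.
η_II = COP_actual/COP_Carnot = 2.213/11.07 = 0.1999.

0.200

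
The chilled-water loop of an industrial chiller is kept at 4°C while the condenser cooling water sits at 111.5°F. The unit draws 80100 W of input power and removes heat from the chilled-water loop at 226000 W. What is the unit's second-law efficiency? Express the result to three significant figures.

COP_actual = Q̇_C/Ẇ = 226000/80100 = 2.821.
In absolute terms T_C = 277.15 K and T_H = 317.32 K, so ΔT = 40.17 K.
COP_Carnot = T_C/ΔT = 277.15/40.17 = 6.900.
η_II = COP_actual/COP_Carnot = 2.821/6.900 = 0.4089.

0.409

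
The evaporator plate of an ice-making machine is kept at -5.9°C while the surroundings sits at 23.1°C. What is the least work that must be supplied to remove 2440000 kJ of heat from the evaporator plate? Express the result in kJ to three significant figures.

In absolute terms T_C = 267.25 K and T_H = 296.25 K, so ΔT = 29.00 K.
The reversible limit is COP_R = T_C/ΔT = 9.216, so W_min = Q_C/COP = Q_C·ΔT/T_C.
W_min = 2440000 × 29.00/267.25 = 264800 kJ.

265000 kJ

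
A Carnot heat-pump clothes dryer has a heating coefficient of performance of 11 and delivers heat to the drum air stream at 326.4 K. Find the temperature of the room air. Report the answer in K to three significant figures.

COP_HP = T_H/(T_H − T_C) gives T_H − T_C = T_H/COP.
With T_H = 326.40 K, T_C = 326.40 × (1 − 1/11) = 296.73 K.

297 K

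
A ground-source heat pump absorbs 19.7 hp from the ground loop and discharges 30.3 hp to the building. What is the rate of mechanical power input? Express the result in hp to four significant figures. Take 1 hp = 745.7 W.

For a cyclic device the first law requires Q̇_H = Q̇_C + Ẇ.
Ẇ = Q̇_H − Q̇_C = 10.60 hp.

10.60 hp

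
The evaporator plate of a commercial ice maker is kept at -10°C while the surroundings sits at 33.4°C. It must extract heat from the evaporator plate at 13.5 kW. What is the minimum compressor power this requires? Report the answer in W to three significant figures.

In absolute terms T_C = 263.15 K and T_H = 306.55 K, so ΔT = 43.40 K.
COP_Carnot = T_C/ΔT = 263.15/43.40 = 6.063.
Ẇ_min = Q̇/COP_Carnot = 13.50/6.063 = 2.226 kW = 2226 W.

2230 W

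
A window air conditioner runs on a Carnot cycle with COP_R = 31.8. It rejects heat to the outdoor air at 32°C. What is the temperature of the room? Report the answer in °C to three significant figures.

22.7 °C

For a Carnot refrigerator COP_R = T_C/(T_H − T_C), so T_C = COP·T_H/(1 + COP).
With T_H = 305.15 K, T_C = 31.8 × 305.15/32.80 = 295.85 K.
Converting, 295.85 K = 22.70°C.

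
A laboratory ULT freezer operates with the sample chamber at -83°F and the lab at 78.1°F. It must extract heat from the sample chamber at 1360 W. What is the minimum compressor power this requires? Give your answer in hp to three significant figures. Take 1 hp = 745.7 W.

In absolute terms T_C = 209.26 K and T_H = 298.76 K, so ΔT = 89.50 K.
COP_Carnot = T_C/ΔT = 209.26/89.50 = 2.338.
Ẇ_min = Q̇/COP_Carnot = 1360/2.338 = 581.7 W = 0.7800 hp.

0.780 hp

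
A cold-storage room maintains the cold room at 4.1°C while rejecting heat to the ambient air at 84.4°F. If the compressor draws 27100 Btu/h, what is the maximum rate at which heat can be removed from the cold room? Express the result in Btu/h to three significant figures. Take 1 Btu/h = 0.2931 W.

300000 Btu/h

In absolute terms T_C = 277.25 K and T_H = 302.26 K, so ΔT = 25.01 K.
COP_Carnot = T_C/ΔT = 277.25/25.01 = 11.09.
Q̇_max = COP_Carnot × Ẇ = 11.09 × 27100 Btu/h = 300400 Btu/h.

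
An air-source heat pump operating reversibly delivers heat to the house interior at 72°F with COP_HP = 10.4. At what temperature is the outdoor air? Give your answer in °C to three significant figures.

-6.18 °C

COP_HP = T_H/(T_H − T_C) gives T_H − T_C = T_H/COP.
With T_H = 295.37 K, T_C = 295.37 × (1 − 1/10.4) = 266.97 K.
Converting, 266.97 K = -6.18°C.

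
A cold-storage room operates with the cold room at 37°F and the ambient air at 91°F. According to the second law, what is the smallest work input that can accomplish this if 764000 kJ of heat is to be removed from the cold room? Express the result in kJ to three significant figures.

83100 kJ

In absolute terms T_C = 275.93 K and T_H = 305.93 K, so ΔT = 30.00 K.
The reversible limit is COP_R = T_C/ΔT = 9.198, so W_min = Q_C/COP = Q_C·ΔT/T_C.
W_min = 764000 × 30.00/275.93 = 83070 kJ.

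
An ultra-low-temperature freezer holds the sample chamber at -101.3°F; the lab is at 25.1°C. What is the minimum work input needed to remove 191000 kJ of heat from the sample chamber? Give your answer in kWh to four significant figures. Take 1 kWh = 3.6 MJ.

In absolute terms T_C = 199.09 K and T_H = 298.25 K, so ΔT = 99.16 K.
The reversible limit is COP_R = T_C/ΔT = 2.008, so W_min = Q_C/COP = Q_C·ΔT/T_C.
W_min = 191000 × 99.16/199.09 = 95120 kJ = 26.42 kWh.

26.42 kWh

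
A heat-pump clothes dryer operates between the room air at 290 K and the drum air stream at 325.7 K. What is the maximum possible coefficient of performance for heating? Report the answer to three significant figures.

9.12

The reservoir spacing is ΔT = 325.7 − 290 = 35.70 K.
For a reversible cycle, COP_Carnot = T_H/ΔT = 325.70/35.70 = 9.123.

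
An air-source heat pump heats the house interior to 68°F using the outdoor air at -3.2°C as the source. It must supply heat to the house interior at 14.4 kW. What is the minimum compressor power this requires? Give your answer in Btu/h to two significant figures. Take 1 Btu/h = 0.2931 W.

In absolute terms T_C = 269.95 K and T_H = 293.15 K, so ΔT = 23.20 K.
COP_Carnot = T_H/ΔT = 293.15/23.20 = 12.64.
Ẇ_min = Q̇/COP_Carnot = 14.40/12.64 = 1.140 kW = 3888 Btu/h.

3900 Btu/h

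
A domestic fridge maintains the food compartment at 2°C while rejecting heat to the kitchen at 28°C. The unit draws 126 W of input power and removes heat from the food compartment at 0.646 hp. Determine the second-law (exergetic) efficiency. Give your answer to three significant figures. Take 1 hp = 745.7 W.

0.361

Converting, Q̇_C = 0.6460 hp = 481.7 W, so COP_actual = Q̇_C/Ẇ = 481.7/126.0 = 3.823.
In absolute terms T_C = 275.15 K and T_H = 301.15 K, so ΔT = 26.00 K.
COP_Carnot = T_C/ΔT = 275.15/26.00 = 10.58.
η_II = COP_actual/COP_Carnot = 3.823/10.58 = 0.3613.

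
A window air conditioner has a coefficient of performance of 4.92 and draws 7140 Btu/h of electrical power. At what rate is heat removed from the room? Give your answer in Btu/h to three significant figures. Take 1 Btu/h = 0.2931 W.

35100 Btu/h

Q̇_C = COP × Ẇ = 4.92 × 7140 = 35130 Btu/h.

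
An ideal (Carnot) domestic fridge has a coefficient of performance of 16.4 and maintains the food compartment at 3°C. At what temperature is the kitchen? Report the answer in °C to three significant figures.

19.8 °C

COP_R = T_C/(T_H − T_C) gives T_H − T_C = T_C/COP.
With T_C = 276.15 K, T_H = 276.15 × (1 + 1/16.4) = 292.99 K.
Converting, 292.99 K = 19.84°C.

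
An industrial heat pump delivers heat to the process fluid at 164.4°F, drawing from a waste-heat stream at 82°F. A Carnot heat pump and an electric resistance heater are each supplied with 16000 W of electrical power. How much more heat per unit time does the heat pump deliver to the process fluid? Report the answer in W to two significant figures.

110000 W

In absolute terms T_C = 300.93 K and T_H = 346.71 K, so ΔT = 45.78 K.
COP_Carnot = T_H/ΔT = 346.71/45.78 = 7.574.
The heat pump delivers Q̇_H = COP × Ẇ = 121200 W; the resistance heater delivers Ẇ = 16000 W.
Extra = (COP − 1)·Ẇ = 105200 W.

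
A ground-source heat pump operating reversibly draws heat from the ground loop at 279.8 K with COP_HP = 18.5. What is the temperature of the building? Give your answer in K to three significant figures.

296 K

COP_HP = T_H/(T_H − T_C) rearranges to T_H = COP·T_C/(COP − 1).
With T_C = 279.80 K, T_H = 18.5 × 279.80/17.50 = 295.79 K.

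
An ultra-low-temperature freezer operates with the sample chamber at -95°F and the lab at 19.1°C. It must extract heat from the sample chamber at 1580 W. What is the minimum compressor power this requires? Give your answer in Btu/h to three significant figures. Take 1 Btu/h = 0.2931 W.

In absolute terms T_C = 202.59 K and T_H = 292.25 K, so ΔT = 89.66 K.
COP_Carnot = T_C/ΔT = 202.59/89.66 = 2.260.
Ẇ_min = Q̇/COP_Carnot = 1580/2.260 = 699.2 W = 2386 Btu/h.

2390 Btu/h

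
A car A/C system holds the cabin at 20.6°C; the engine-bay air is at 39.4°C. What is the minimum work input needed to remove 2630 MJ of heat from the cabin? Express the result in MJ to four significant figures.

In absolute terms T_C = 293.75 K and T_H = 312.55 K, so ΔT = 18.80 K.
The reversible limit is COP_R = T_C/ΔT = 15.63, so W_min = Q_C/COP = Q_C·ΔT/T_C.
W_min = 2630 × 18.80/293.75 = 168.3 MJ.

168.3 MJ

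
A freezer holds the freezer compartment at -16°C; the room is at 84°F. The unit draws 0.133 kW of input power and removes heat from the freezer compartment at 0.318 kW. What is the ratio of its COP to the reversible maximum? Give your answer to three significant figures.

0.417

COP_actual = Q̇_C/Ẇ = 0.3180/0.1330 = 2.391.
In absolute terms T_C = 257.15 K and T_H = 302.04 K, so ΔT = 44.89 K.
COP_Carnot = T_C/ΔT = 257.15/44.89 = 5.729.
η_II = COP_actual/COP_Carnot = 2.391/5.729 = 0.4174.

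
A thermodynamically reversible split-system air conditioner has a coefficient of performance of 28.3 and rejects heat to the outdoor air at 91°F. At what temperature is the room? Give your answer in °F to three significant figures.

72.2 °F

For a Carnot refrigerator COP_R = T_C/(T_H − T_C), so T_C = COP·T_H/(1 + COP).
With T_H = 305.93 K, T_C = 28.3 × 305.93/29.30 = 295.49 K.
Converting, 295.49 K = 72.21°F.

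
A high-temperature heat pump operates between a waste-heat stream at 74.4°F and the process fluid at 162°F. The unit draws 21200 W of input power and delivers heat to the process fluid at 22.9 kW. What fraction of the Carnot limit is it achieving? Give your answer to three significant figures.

Converting, Q̇_H = 22.90 kW = 22900 W, so COP_actual = Q̇_H/Ẇ = 22900/21200 = 1.080.
In absolute terms T_C = 296.71 K and T_H = 345.37 K, so ΔT = 48.67 K.
COP_Carnot = T_H/ΔT = 345.37/48.67 = 7.097.
η_II = COP_actual/COP_Carnot = 1.080/7.097 = 0.1522.

0.152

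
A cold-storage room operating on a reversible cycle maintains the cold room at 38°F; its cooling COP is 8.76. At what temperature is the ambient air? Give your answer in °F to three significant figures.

COP_R = T_C/(T_H − T_C) gives T_H − T_C = T_C/COP.
With T_C = 276.48 K, T_H = 276.48 × (1 + 1/8.76) = 308.05 K.
Converting, 308.05 K = 94.81°F.

94.8 °F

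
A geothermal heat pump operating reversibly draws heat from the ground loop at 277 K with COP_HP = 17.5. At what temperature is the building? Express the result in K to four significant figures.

293.8 K

COP_HP = T_H/(T_H − T_C) rearranges to T_H = COP·T_C/(COP − 1).
With T_C = 277.00 K, T_H = 17.5 × 277.00/16.50 = 293.79 K.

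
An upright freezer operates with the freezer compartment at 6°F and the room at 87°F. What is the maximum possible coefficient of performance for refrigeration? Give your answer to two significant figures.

5.7

In absolute terms T_C = 258.71 K and T_H = 303.71 K, so ΔT = 45.00 K.
For a reversible cycle, COP_Carnot = T_C/ΔT = 258.71/45.00 = 5.749.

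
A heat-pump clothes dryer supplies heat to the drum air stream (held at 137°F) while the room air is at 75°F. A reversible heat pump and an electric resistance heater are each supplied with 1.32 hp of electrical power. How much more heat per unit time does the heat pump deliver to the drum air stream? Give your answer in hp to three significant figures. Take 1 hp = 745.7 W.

11.4 hp

In absolute terms T_C = 297.04 K and T_H = 331.48 K, so ΔT = 34.44 K.
COP_Carnot = T_H/ΔT = 331.48/34.44 = 9.624.
The heat pump delivers Q̇_H = COP × Ẇ = 12.70 hp; the resistance heater delivers Ẇ = 1.320 hp.
Extra = (COP − 1)·Ẇ = 11.38 hp.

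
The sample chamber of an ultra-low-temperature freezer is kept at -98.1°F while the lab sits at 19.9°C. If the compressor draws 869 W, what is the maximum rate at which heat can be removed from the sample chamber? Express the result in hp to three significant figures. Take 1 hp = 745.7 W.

2.54 hp

In absolute terms T_C = 200.87 K and T_H = 293.05 K, so ΔT = 92.18 K.
COP_Carnot = T_C/ΔT = 200.87/92.18 = 2.179.
Q̇_max = COP_Carnot × Ẇ = 2.179 × 869.0 W = 1894 W = 2.540 hp.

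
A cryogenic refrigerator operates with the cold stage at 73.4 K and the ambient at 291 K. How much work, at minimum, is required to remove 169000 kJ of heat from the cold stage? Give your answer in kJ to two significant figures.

The reservoir spacing is ΔT = 291 − 73.4 = 217.6 K.
The reversible limit is COP_R = T_C/ΔT = 0.3373, so W_min = Q_C/COP = Q_C·ΔT/T_C.
W_min = 169000 × 217.6/73.40 = 501000 kJ.

500000 kJ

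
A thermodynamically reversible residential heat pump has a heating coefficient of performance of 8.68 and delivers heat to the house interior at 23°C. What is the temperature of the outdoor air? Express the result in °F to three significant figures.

12.0 °F

COP_HP = T_H/(T_H − T_C) gives T_H − T_C = T_H/COP.
With T_H = 296.15 K, T_C = 296.15 × (1 − 1/8.68) = 262.03 K.
Converting, 262.03 K = 11.99°F.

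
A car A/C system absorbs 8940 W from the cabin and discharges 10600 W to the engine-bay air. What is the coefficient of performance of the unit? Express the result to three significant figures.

The first law gives Q̇_H = Q̇_C + Ẇ, so the three rates are Q̇_C = 8940, Q̇_H = 10600, Ẇ = 1660 W.
COP_R = Q̇_C/Ẇ = 8940/1660 = 5.386.

5.39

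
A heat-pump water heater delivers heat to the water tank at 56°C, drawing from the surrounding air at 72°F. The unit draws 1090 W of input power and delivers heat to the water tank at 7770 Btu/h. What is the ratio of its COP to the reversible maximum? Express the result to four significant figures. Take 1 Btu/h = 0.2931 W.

0.2144

Converting, Q̇_H = 7770 Btu/h = 2277 W, so COP_actual = Q̇_H/Ẇ = 2277/1090 = 2.089.
In absolute terms T_C = 295.37 K and T_H = 329.15 K, so ΔT = 33.78 K.
COP_Carnot = T_H/ΔT = 329.15/33.78 = 9.745.
η_II = COP_actual/COP_Carnot = 2.089/9.745 = 0.2144.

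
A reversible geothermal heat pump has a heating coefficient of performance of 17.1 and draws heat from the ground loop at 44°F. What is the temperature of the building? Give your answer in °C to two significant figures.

COP_HP = T_H/(T_H − T_C) rearranges to T_H = COP·T_C/(COP − 1).
With T_C = 279.82 K, T_H = 17.1 × 279.82/16.10 = 297.20 K.
Converting, 297.20 K = 24.05°C.

24 °C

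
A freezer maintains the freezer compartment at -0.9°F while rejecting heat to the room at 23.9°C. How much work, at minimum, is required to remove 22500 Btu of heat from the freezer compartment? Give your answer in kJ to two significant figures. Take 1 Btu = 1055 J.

In absolute terms T_C = 254.87 K and T_H = 297.05 K, so ΔT = 42.18 K.
The reversible limit is COP_R = T_C/ΔT = 6.043, so W_min = Q_C/COP = Q_C·ΔT/T_C.
W_min = 22500 × 42.18/254.87 = 3723 Btu = 3928 kJ.

3900 kJ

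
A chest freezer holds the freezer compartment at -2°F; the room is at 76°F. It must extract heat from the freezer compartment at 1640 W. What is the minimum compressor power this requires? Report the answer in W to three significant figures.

280 W

In absolute terms T_C = 254.26 K and T_H = 297.59 K, so ΔT = 43.33 K.
COP_Carnot = T_C/ΔT = 254.26/43.33 = 5.868.
Ẇ_min = Q̇/COP_Carnot = 1640/5.868 = 279.5 W.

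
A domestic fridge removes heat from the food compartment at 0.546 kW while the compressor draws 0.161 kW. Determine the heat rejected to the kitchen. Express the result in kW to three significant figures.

0.707 kW

For a cyclic device the first law requires Q̇_H = Q̇_C + Ẇ.
Q̇_H = Q̇_C + Ẇ = 0.7070 kW.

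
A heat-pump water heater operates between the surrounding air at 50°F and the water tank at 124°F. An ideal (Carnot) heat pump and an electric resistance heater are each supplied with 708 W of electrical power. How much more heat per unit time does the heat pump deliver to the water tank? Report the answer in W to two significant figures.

4900 W

In absolute terms T_C = 283.15 K and T_H = 324.26 K, so ΔT = 41.11 K.
COP_Carnot = T_H/ΔT = 324.26/41.11 = 7.887.
The heat pump delivers Q̇_H = COP × Ẇ = 5584 W; the resistance heater delivers Ẇ = 708.0 W.
Extra = (COP − 1)·Ẇ = 4876 W.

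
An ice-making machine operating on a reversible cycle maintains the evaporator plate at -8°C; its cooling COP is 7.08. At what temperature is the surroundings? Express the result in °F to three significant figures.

COP_R = T_C/(T_H − T_C) gives T_H − T_C = T_C/COP.
With T_C = 265.15 K, T_H = 265.15 × (1 + 1/7.08) = 302.60 K.
Converting, 302.60 K = 85.01°F.

85.0 °F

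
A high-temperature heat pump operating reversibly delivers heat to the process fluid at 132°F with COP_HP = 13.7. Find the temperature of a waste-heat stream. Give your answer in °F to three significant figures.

COP_HP = T_H/(T_H − T_C) gives T_H − T_C = T_H/COP.
With T_H = 328.71 K, T_C = 328.71 × (1 − 1/13.7) = 304.71 K.
Converting, 304.71 K = 88.81°F.

88.8 °F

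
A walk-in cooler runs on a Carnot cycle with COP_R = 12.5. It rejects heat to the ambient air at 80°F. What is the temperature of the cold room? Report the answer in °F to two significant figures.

For a Carnot refrigerator COP_R = T_C/(T_H − T_C), so T_C = COP·T_H/(1 + COP).
With T_H = 299.82 K, T_C = 12.5 × 299.82/13.50 = 277.61 K.
Converting, 277.61 K = 40.02°F.

40 °F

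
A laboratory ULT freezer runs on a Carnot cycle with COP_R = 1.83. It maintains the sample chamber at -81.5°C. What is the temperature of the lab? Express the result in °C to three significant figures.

COP_R = T_C/(T_H − T_C) gives T_H − T_C = T_C/COP.
With T_C = 191.65 K, T_H = 191.65 × (1 + 1/1.83) = 296.38 K.
Converting, 296.38 K = 23.23°C.

23.2 °C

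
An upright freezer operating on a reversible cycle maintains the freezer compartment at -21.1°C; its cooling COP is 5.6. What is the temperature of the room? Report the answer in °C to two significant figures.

COP_R = T_C/(T_H − T_C) gives T_H − T_C = T_C/COP.
With T_C = 252.05 K, T_H = 252.05 × (1 + 1/5.6) = 297.06 K.
Converting, 297.06 K = 23.91°C.

24 °C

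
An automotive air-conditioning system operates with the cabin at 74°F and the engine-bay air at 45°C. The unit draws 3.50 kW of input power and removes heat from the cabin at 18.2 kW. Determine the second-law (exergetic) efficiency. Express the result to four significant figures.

COP_actual = Q̇_C/Ẇ = 18.20/3.500 = 5.200.
In absolute terms T_C = 296.48 K and T_H = 318.15 K, so ΔT = 21.67 K.
COP_Carnot = T_C/ΔT = 296.48/21.67 = 13.68.
η_II = COP_actual/COP_Carnot = 5.200/13.68 = 0.3800.

0.3800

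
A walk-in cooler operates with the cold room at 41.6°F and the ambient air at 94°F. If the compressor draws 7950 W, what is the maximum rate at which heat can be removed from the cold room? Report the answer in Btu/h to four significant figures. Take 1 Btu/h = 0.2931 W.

259500 Btu/h

In absolute terms T_C = 278.48 K and T_H = 307.59 K, so ΔT = 29.11 K.
COP_Carnot = T_C/ΔT = 278.48/29.11 = 9.566.
Q̇_max = COP_Carnot × Ẇ = 9.566 × 7950 W = 76050 W = 259500 Btu/h.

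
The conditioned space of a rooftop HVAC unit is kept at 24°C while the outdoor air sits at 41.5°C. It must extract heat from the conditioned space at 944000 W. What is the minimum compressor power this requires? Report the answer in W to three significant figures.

In absolute terms T_C = 297.15 K and T_H = 314.65 K, so ΔT = 17.50 K.
COP_Carnot = T_C/ΔT = 297.15/17.50 = 16.98.
Ẇ_min = Q̇/COP_Carnot = 944000/16.98 = 55590 W.

55600 W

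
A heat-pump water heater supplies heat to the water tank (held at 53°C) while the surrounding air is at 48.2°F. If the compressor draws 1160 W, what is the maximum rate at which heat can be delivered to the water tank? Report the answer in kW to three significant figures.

8.60 kW

In absolute terms T_C = 282.15 K and T_H = 326.15 K, so ΔT = 44.00 K.
COP_Carnot = T_H/ΔT = 326.15/44.00 = 7.413.
Q̇_max = COP_Carnot × Ẇ = 7.413 × 1160 W = 8599 W = 8.599 kW.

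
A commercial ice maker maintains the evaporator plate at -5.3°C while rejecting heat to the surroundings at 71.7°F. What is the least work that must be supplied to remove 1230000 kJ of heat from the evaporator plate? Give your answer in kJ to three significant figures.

In absolute terms T_C = 267.85 K and T_H = 295.21 K, so ΔT = 27.36 K.
The reversible limit is COP_R = T_C/ΔT = 9.791, so W_min = Q_C/COP = Q_C·ΔT/T_C.
W_min = 1230000 × 27.36/267.85 = 125600 kJ.

126000 kJ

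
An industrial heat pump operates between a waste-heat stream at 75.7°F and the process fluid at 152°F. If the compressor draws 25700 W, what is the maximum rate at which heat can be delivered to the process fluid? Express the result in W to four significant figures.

In absolute terms T_C = 297.43 K and T_H = 339.82 K, so ΔT = 42.39 K.
COP_Carnot = T_H/ΔT = 339.82/42.39 = 8.017.
Q̇_max = COP_Carnot × Ẇ = 8.017 × 25700 W = 206000 W.

206000 W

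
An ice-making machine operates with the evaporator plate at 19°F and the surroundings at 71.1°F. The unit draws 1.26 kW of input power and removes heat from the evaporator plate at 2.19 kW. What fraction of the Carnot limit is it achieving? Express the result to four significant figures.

COP_actual = Q̇_C/Ẇ = 2.190/1.260 = 1.738.
In absolute terms T_C = 265.93 K and T_H = 294.87 K, so ΔT = 28.94 K.
COP_Carnot = T_C/ΔT = 265.93/28.94 = 9.188.
η_II = COP_actual/COP_Carnot = 1.738/9.188 = 0.1892.

0.1892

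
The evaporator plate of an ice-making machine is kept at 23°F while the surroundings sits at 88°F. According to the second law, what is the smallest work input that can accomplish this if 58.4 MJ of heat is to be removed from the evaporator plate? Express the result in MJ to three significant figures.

7.86 MJ

In absolute terms T_C = 268.15 K and T_H = 304.26 K, so ΔT = 36.11 K.
The reversible limit is COP_R = T_C/ΔT = 7.426, so W_min = Q_C/COP = Q_C·ΔT/T_C.
W_min = 58.40 × 36.11/268.15 = 7.865 MJ.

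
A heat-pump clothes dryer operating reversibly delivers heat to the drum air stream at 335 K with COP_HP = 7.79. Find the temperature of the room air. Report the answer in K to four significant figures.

292.0 K

COP_HP = T_H/(T_H − T_C) gives T_H − T_C = T_H/COP.
With T_H = 335.00 K, T_C = 335.00 × (1 − 1/7.79) = 292.00 K.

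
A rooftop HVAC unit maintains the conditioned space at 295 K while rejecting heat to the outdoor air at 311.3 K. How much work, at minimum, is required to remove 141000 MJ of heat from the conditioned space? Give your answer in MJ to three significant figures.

7790 MJ

The reservoir spacing is ΔT = 311.3 − 295 = 16.30 K.
The reversible limit is COP_R = T_C/ΔT = 18.10, so W_min = Q_C/COP = Q_C·ΔT/T_C.
W_min = 141000 × 16.30/295.00 = 7791 MJ.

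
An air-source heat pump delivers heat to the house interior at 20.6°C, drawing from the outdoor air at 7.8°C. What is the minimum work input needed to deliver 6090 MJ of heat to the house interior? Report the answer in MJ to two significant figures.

270 MJ

In absolute terms T_C = 280.95 K and T_H = 293.75 K, so ΔT = 12.80 K.
The reversible limit is COP_HP = T_H/ΔT = 22.95, so W_min = Q_H/COP = Q_H·ΔT/T_H.
W_min = 6090 × 12.80/293.75 = 265.4 MJ.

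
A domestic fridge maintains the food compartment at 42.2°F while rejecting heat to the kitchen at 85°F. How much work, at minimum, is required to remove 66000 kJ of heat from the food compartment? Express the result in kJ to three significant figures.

In absolute terms T_C = 278.82 K and T_H = 302.59 K, so ΔT = 23.78 K.
The reversible limit is COP_R = T_C/ΔT = 11.73, so W_min = Q_C/COP = Q_C·ΔT/T_C.
W_min = 66000 × 23.78/278.82 = 5629 kJ.

5630 kJ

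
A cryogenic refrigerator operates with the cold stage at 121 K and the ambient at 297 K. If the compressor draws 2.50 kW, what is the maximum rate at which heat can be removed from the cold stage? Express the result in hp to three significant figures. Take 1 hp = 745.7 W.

2.30 hp

The reservoir spacing is ΔT = 297 − 121 = 176.0 K.
COP_Carnot = T_C/ΔT = 121.00/176.0 = 0.6875.
Q̇_max = COP_Carnot × Ẇ = 0.6875 × 2.500 kW = 1.719 kW = 2.305 hp.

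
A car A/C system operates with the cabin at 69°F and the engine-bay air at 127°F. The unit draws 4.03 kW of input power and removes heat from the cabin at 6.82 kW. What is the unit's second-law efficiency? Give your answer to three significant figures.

COP_actual = Q̇_C/Ẇ = 6.820/4.030 = 1.692.
In absolute terms T_C = 293.71 K and T_H = 325.93 K, so ΔT = 32.22 K.
COP_Carnot = T_C/ΔT = 293.71/32.22 = 9.115.
η_II = COP_actual/COP_Carnot = 1.692/9.115 = 0.1857.

0.186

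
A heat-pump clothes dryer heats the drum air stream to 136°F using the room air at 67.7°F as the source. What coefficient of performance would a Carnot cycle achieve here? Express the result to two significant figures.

In absolute terms T_C = 292.98 K and T_H = 330.93 K, so ΔT = 37.94 K.
For a reversible cycle, COP_Carnot = T_H/ΔT = 330.93/37.94 = 8.721.

8.7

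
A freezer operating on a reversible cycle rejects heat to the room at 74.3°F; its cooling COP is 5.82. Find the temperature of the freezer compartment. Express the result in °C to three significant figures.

-20.0 °C

For a Carnot refrigerator COP_R = T_C/(T_H − T_C), so T_C = COP·T_H/(1 + COP).
With T_H = 296.65 K, T_C = 5.82 × 296.65/6.820 = 253.15 K.
Converting, 253.15 K = -20.00°C.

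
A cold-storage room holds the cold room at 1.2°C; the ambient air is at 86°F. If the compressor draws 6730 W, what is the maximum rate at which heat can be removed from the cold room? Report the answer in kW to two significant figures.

In absolute terms T_C = 274.35 K and T_H = 303.15 K, so ΔT = 28.80 K.
COP_Carnot = T_C/ΔT = 274.35/28.80 = 9.526.
Q̇_max = COP_Carnot × Ẇ = 9.526 × 6730 W = 64110 W = 64.11 kW.

64 kW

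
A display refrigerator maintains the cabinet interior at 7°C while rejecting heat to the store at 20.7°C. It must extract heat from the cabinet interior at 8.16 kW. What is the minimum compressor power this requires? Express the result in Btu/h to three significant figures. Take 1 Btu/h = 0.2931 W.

1360 Btu/h

In absolute terms T_C = 280.15 K and T_H = 293.85 K, so ΔT = 13.70 K.
COP_Carnot = T_C/ΔT = 280.15/13.70 = 20.45.
Ẇ_min = Q̇/COP_Carnot = 8.160/20.45 = 0.3990 kW = 1361 Btu/h.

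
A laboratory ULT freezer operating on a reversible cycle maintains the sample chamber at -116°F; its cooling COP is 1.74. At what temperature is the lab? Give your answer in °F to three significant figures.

81.5 °F

COP_R = T_C/(T_H − T_C) gives T_H − T_C = T_C/COP.
With T_C = 190.93 K, T_H = 190.93 × (1 + 1/1.74) = 300.66 K.
Converting, 300.66 K = 81.51°F.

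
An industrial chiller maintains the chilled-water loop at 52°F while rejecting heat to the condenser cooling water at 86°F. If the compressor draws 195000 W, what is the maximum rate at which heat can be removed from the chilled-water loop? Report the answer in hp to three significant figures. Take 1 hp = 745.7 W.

3940 hp

In absolute terms T_C = 284.26 K and T_H = 303.15 K, so ΔT = 18.89 K.
COP_Carnot = T_C/ΔT = 284.26/18.89 = 15.05.
Q̇_max = COP_Carnot × Ẇ = 15.05 × 195000 W = 2935000 W = 3935 hp.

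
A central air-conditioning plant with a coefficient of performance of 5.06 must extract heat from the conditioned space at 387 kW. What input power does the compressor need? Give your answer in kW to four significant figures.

76.48 kW

Ẇ = Q̇_C/COP = 387.0/5.06 = 76.48 kW.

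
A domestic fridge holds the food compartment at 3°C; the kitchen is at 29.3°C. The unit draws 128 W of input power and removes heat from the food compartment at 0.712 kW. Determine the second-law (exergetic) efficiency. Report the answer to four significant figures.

0.5298

Converting, Q̇_C = 0.7120 kW = 712.0 W, so COP_actual = Q̇_C/Ẇ = 712.0/128.0 = 5.563.
In absolute terms T_C = 276.15 K and T_H = 302.45 K, so ΔT = 26.30 K.
COP_Carnot = T_C/ΔT = 276.15/26.30 = 10.50.
η_II = COP_actual/COP_Carnot = 5.563/10.50 = 0.5298.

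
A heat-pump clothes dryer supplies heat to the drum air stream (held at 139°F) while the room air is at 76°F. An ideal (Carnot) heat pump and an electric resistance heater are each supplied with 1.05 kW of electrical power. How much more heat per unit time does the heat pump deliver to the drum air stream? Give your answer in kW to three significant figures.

8.93 kW

In absolute terms T_C = 297.59 K and T_H = 332.59 K, so ΔT = 35.00 K.
COP_Carnot = T_H/ΔT = 332.59/35.00 = 9.503.
The heat pump delivers Q̇_H = COP × Ẇ = 9.978 kW; the resistance heater delivers Ẇ = 1.050 kW.
Extra = (COP − 1)·Ẇ = 8.928 kW.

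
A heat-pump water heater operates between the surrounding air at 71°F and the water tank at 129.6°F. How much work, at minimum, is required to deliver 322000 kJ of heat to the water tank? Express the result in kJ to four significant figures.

In absolute terms T_C = 294.82 K and T_H = 327.37 K, so ΔT = 32.56 K.
The reversible limit is COP_HP = T_H/ΔT = 10.06, so W_min = Q_H/COP = Q_H·ΔT/T_H.
W_min = 322000 × 32.56/327.37 = 32020 kJ.

32020 kJ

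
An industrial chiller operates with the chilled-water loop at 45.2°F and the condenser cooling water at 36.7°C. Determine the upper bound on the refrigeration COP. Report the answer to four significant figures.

In absolute terms T_C = 280.48 K and T_H = 309.85 K, so ΔT = 29.37 K.
For a reversible cycle, COP_Carnot = T_C/ΔT = 280.48/29.37 = 9.551.

9.551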